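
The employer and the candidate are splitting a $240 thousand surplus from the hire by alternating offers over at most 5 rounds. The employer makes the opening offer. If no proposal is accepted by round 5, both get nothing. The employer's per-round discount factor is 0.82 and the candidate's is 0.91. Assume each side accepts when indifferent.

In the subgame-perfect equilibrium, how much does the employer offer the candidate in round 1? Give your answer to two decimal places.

Round 5 (the employer proposes): the candidate will accept anything ≥ 0, so the employer offers 0 and keeps 240.
Round 4 (the candidate proposes): the employer can get 240 next round, worth 0.82 × 240 = 196.8 now, so the candidate offers 196.8, keeping 43.2.
Round 3 (the employer proposes): the candidate can get 43.2 next round, worth 0.91 × 43.2 = 39.312 now; the employer offers that and keeps 200.688.
Round 2 (the candidate proposes): the employer can get 200.688 next round, worth 0.82 × 200.688 = 164.56416 now; the candidate offers that and keeps 75.43584.
Round 1 (the employer proposes): the candidate can get 75.43584 next round, worth 0.91 × 75.43584 = 68.6466144 now; the employer offers that and keeps 171.3533856.

68.65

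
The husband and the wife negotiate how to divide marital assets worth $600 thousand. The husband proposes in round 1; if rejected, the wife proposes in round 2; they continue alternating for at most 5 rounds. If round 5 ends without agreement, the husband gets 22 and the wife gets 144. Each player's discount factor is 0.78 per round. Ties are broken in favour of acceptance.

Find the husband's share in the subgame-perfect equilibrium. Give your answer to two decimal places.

381.10

Round 5 (the husband proposes): the wife gets 144 if talks fail, so the husband offers 144 and keeps 456.
Round 4 (the wife proposes): the husband can get 456 next round, worth 0.78 × 456 = 355.68 now. The wife offers 355.68 and keeps 600 − 355.68 = 244.32.
Round 3 (the husband proposes): the wife can get 244.32 next round, worth 0.78 × 244.32 = 190.5696 now, so the husband offers 190.5696, keeping 409.4304.
Round 2 (the wife proposes): the husband can get 409.4304 next round, worth 0.78 × 409.4304 = 319.355712 now, so the wife offers 319.355712, keeping 280.644288.
Round 1 (the husband proposes): the wife can get 280.644288 next round, worth 0.78 × 280.644288 = 218.90254464 now; the husband offers that and keeps 381.09745536.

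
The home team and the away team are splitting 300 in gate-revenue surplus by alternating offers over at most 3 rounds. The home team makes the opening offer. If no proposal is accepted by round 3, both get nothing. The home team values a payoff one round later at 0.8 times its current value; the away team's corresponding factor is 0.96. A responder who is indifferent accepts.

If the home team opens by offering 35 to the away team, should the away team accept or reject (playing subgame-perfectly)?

Round 3 (the home team proposes): the away team will accept anything ≥ 0, so the home team offers 0 and keeps 300.
Round 2 (the away team proposes): the home team can get 300 next round, worth 0.8 × 300 = 240 now. The away team offers 240 and keeps 300 − 240 = 60.
So by rejecting in round 1, the away team gets 60 next round, worth 0.96 × 60 = 57.6 now.
Offer 35 < 57.6, so the away team rejects.

Reject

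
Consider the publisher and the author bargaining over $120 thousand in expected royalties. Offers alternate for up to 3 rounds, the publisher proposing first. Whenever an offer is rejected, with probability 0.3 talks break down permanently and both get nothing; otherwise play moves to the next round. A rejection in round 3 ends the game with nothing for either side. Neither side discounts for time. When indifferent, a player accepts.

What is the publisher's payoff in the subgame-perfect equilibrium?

94.8

Round 3 (the publisher proposes): the author will accept anything ≥ 0, so the publisher offers 0 and keeps 120.
Round 2 (the author proposes): rejecting gives the publisher an expected 0.7 × 120 = 84; the author offers that and keeps 36.
Round 1 (the publisher proposes): rejecting gives the author an expected 0.7 × 36 = 25.2; the publisher offers that and keeps 94.8.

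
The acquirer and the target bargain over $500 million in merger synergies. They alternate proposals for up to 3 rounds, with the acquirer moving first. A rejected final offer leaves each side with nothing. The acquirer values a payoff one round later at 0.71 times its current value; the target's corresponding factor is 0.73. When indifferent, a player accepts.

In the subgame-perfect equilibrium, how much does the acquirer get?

394.15

Solve by backward induction from round 3.
Round 3 (the acquirer proposes): the target will accept anything ≥ 0, so the acquirer offers 0 and keeps 500.
Round 2 (the target proposes): the acquirer can get 500 next round, worth 0.71 × 500 = 355 now. The target offers 355 and keeps 500 − 355 = 145.
Round 1 (the acquirer proposes): the target can get 145 next round, worth 0.73 × 145 = 105.85 now. The acquirer offers 105.85 and keeps 500 − 105.85 = 394.15.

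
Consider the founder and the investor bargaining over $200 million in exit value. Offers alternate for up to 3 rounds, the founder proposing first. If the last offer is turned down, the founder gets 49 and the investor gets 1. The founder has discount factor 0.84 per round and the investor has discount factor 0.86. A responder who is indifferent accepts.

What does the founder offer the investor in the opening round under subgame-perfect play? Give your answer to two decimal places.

Work backward from the last round.
Round 3 (the founder proposes): the investor gets 1 if talks fail, so the founder offers 1 and keeps 199.
Round 2 (the investor proposes): the founder can get 199 next round, worth 0.84 × 199 = 167.16 now, so the investor offers 167.16, keeping 32.84.
Round 1 (the founder proposes): the investor can get 32.84 next round, worth 0.86 × 32.84 = 28.2424 now; the founder offers that and keeps 171.7576.

28.24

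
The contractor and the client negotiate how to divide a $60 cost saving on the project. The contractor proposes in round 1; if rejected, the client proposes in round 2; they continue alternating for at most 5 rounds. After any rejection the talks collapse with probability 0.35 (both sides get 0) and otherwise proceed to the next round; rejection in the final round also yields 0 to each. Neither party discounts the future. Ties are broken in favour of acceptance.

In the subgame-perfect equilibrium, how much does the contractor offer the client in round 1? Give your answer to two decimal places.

By backward induction:
Round 5 (the contractor proposes): rejection yields 0 for the client; the contractor offers 0 and keeps 60.
Round 4 (the client proposes): rejecting gives the contractor an expected 0.65 × 60 = 39, so the client offers 39, keeping 21.
Round 3 (the contractor proposes): rejecting gives the client an expected 0.65 × 21 = 13.65. The contractor offers 13.65 and keeps 60 − 13.65 = 46.35.
Round 2 (the client proposes): rejecting gives the contractor an expected 0.65 × 46.35 = 30.1275, so the client offers 30.1275, keeping 29.8725.
Round 1 (the contractor proposes): rejecting gives the client an expected 0.65 × 29.8725 = 19.417125; the contractor offers that and keeps 40.582875.

19.42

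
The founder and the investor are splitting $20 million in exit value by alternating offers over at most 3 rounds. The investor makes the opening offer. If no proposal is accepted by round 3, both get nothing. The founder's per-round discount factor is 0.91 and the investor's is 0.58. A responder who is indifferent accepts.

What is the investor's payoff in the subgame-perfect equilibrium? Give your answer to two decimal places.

Round 3 (the investor proposes): the founder will accept anything ≥ 0, so the investor offers 0 and keeps 20.
Round 2 (the founder proposes): the investor can get 20 next round, worth 0.58 × 20 = 11.6 now; the founder offers that and keeps 8.4.
Round 1 (the investor proposes): the founder can get 8.4 next round, worth 0.91 × 8.4 = 7.644 now. The investor offers 7.644 and keeps 20 − 7.644 = 12.356.

12.36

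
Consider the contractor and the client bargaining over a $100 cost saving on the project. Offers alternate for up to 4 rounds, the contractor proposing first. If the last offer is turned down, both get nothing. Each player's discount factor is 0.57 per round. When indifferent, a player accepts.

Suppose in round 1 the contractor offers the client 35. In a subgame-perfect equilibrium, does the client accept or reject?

Work out the client's continuation value if the offer is rejected.
Round 4 (the client proposes): the contractor will accept anything ≥ 0, so the client offers 0 and keeps 100.
Round 3 (the contractor proposes): the client can get 100 next round, worth 0.57 × 100 = 57 now, so the contractor offers 57, keeping 43.
Round 2 (the client proposes): the contractor can get 43 next round, worth 0.57 × 43 = 24.51 now, so the client offers 24.51, keeping 75.49.
So by rejecting in round 1, the client gets 75.49 next round, worth 0.57 × 75.49 = 43.0293 now.
Offer 35 < 43.0293, so the client rejects.

Reject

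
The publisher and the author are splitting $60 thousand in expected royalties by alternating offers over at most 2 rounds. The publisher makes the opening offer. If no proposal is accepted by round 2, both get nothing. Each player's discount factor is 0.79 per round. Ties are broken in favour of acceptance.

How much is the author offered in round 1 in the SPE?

Round 2 (the author proposes): the publisher will accept anything ≥ 0, so the author offers 0 and keeps 60.
Round 1 (the publisher proposes): the author can get 60 next round, worth 0.79 × 60 = 47.4 now, so the publisher offers 47.4, keeping 12.6.

47.4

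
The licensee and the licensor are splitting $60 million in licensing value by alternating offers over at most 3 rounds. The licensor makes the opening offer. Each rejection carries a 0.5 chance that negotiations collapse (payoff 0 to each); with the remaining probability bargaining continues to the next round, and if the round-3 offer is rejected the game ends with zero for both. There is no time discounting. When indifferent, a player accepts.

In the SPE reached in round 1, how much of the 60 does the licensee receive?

By backward induction:
Round 3 (the licensor proposes): the licensee will accept anything ≥ 0, so the licensor offers 0 and keeps 60.
Round 2 (the licensee proposes): rejecting gives the licensor an expected 0.5 × 60 = 30; the licensee offers that and keeps 30.
Round 1 (the licensor proposes): rejecting gives the licensee an expected 0.5 × 30 = 15; the licensor offers that and keeps 45.

15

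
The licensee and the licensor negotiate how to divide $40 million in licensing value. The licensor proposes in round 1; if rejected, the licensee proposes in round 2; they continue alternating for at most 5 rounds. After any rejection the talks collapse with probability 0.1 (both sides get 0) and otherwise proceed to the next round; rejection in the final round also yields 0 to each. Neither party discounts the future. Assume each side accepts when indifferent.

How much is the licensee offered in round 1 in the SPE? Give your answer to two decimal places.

6.52

Round 5 (the licensor proposes): the licensee will accept anything ≥ 0, so the licensor offers 0 and keeps 40.
Round 4 (the licensee proposes): rejecting gives the licensor an expected 0.9 × 40 = 36. The licensee offers 36 and keeps 40 − 36 = 4.
Round 3 (the licensor proposes): rejecting gives the licensee an expected 0.9 × 4 = 3.6, so the licensor offers 3.6, keeping 36.4.
Round 2 (the licensee proposes): rejecting gives the licensor an expected 0.9 × 36.4 = 32.76. The licensee offers 32.76 and keeps 40 − 32.76 = 7.24.
Round 1 (the licensor proposes): rejecting gives the licensee an expected 0.9 × 7.24 = 6.516; the licensor offers that and keeps 33.484.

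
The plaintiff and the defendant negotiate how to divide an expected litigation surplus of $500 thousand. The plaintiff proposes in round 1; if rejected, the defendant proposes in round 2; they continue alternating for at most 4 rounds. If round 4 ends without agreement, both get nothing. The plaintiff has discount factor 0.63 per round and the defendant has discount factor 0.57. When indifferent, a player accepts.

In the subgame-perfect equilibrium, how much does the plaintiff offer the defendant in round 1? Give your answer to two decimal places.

207.79

Round 4 (the defendant proposes): the plaintiff will accept anything ≥ 0, so the defendant offers 0 and keeps 500.
Round 3 (the plaintiff proposes): the defendant can get 500 next round, worth 0.57 × 500 = 285 now; the plaintiff offers that and keeps 215.
Round 2 (the defendant proposes): the plaintiff can get 215 next round, worth 0.63 × 215 = 135.45 now. The defendant offers 135.45 and keeps 500 − 135.45 = 364.55.
Round 1 (the plaintiff proposes): the defendant can get 364.55 next round, worth 0.57 × 364.55 = 207.7935 now. The plaintiff offers 207.7935 and keeps 500 − 207.7935 = 292.2065.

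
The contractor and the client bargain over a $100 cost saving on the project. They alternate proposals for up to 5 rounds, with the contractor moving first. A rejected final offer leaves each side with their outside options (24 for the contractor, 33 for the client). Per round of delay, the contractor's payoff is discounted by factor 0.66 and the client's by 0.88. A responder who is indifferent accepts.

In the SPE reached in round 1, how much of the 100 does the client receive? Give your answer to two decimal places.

Round 5 (the contractor proposes): the client gets 33 if talks fail, so the contractor offers 33 and keeps 67.
Round 4 (the client proposes): the contractor can get 67 next round, worth 0.66 × 67 = 44.22 now. The client offers 44.22 and keeps 100 − 44.22 = 55.78.
Round 3 (the contractor proposes): the client can get 55.78 next round, worth 0.88 × 55.78 = 49.0864 now; the contractor offers that and keeps 50.9136.
Round 2 (the client proposes): the contractor can get 50.9136 next round, worth 0.66 × 50.9136 = 33.602976 now. The client offers 33.602976 and keeps 100 − 33.602976 = 66.397024.
Round 1 (the contractor proposes): the client can get 66.397024 next round, worth 0.88 × 66.397024 = 58.42938112 now. The contractor offers 58.42938112 and keeps 100 − 58.42938112 = 41.57061888.

58.43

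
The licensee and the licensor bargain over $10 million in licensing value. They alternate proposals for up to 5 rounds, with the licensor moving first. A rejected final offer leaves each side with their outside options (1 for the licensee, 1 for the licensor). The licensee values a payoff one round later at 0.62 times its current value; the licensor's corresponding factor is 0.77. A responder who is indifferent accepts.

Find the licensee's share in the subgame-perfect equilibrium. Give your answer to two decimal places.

By backward induction:
Round 5 (the licensor proposes): the licensee gets 1 if talks fail, so the licensor offers 1 and keeps 9.
Round 4 (the licensee proposes): the licensor can get 9 next round, worth 0.77 × 9 = 6.93 now. The licensee offers 6.93 and keeps 10 − 6.93 = 3.07.
Round 3 (the licensor proposes): the licensee can get 3.07 next round, worth 0.62 × 3.07 = 1.9034 now; the licensor offers that and keeps 8.0966.
Round 2 (the licensee proposes): the licensor can get 8.0966 next round, worth 0.77 × 8.0966 = 6.234382 now. The licensee offers 6.234382 and keeps 10 − 6.234382 = 3.765618.
Round 1 (the licensor proposes): the licensee can get 3.765618 next round, worth 0.62 × 3.765618 = 2.33468316 now, so the licensor offers 2.33468316, keeping 7.66531684.

2.33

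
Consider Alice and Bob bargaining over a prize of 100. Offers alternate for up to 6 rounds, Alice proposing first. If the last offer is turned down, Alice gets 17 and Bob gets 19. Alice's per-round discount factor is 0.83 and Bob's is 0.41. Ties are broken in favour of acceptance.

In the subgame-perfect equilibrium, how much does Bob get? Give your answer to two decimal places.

Round 6 (Bob proposes): Alice gets 17 if talks fail, so Bob offers 17 and keeps 83.
Round 5 (Alice proposes): Bob can get 83 next round, worth 0.41 × 83 = 34.03 now; Alice offers that and keeps 65.97.
Round 4 (Bob proposes): Alice can get 65.97 next round, worth 0.83 × 65.97 = 54.7551 now, so Bob offers 54.7551, keeping 45.2449.
Round 3 (Alice proposes): Bob can get 45.2449 next round, worth 0.41 × 45.2449 = 18.550409 now, so Alice offers 18.550409, keeping 81.449591.
Round 2 (Bob proposes): Alice can get 81.449591 next round, worth 0.83 × 81.449591 = 67.60316053 now, so Bob offers 67.60316053, keeping 32.39683947.
Round 1 (Alice proposes): Bob can get 32.39683947 next round, worth 0.41 × 32.39683947 = 13.2827041827 now, so Alice offers 13.2827041827, keeping 86.7172958173.

13.28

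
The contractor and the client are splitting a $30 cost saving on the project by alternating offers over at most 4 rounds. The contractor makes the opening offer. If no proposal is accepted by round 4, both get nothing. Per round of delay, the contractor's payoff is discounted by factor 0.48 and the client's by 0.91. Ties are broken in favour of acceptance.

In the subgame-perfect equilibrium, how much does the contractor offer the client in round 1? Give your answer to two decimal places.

Solve by backward induction from round 4.
Round 4 (the client proposes): the contractor will accept anything ≥ 0, so the client offers 0 and keeps 30.
Round 3 (the contractor proposes): the client can get 30 next round, worth 0.91 × 30 = 27.3 now, so the contractor offers 27.3, keeping 2.7.
Round 2 (the client proposes): the contractor can get 2.7 next round, worth 0.48 × 2.7 = 1.296 now; the client offers that and keeps 28.704.
Round 1 (the contractor proposes): the client can get 28.704 next round, worth 0.91 × 28.704 = 26.12064 now, so the contractor offers 26.12064, keeping 3.87936.

26.12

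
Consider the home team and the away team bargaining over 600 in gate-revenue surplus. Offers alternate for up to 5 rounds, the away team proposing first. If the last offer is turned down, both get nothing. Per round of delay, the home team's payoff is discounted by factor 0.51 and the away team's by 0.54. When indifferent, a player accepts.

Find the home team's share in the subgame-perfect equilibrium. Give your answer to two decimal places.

Round 5 (the away team proposes): the home team will accept anything ≥ 0, so the away team offers 0 and keeps 600.
Round 4 (the home team proposes): the away team can get 600 next round, worth 0.54 × 600 = 324 now; the home team offers that and keeps 276.
Round 3 (the away team proposes): the home team can get 276 next round, worth 0.51 × 276 = 140.76 now; the away team offers that and keeps 459.24.
Round 2 (the home team proposes): the away team can get 459.24 next round, worth 0.54 × 459.24 = 247.9896 now, so the home team offers 247.9896, keeping 352.0104.
Round 1 (the away team proposes): the home team can get 352.0104 next round, worth 0.51 × 352.0104 = 179.525304 now; the away team offers that and keeps 420.474696.

179.53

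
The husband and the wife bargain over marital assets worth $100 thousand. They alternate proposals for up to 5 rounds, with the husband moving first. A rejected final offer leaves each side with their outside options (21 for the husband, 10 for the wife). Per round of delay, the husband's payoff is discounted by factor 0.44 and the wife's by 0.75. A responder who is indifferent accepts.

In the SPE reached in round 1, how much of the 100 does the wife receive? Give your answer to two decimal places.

56.95

Work backward from the last round.
Round 5 (the husband proposes): the wife gets 10 if talks fail, so the husband offers 10 and keeps 90.
Round 4 (the wife proposes): the husband can get 90 next round, worth 0.44 × 90 = 39.6 now, so the wife offers 39.6, keeping 60.4.
Round 3 (the husband proposes): the wife can get 60.4 next round, worth 0.75 × 60.4 = 45.3 now, so the husband offers 45.3, keeping 54.7.
Round 2 (the wife proposes): the husband can get 54.7 next round, worth 0.44 × 54.7 = 24.068 now. The wife offers 24.068 and keeps 100 − 24.068 = 75.932.
Round 1 (the husband proposes): the wife can get 75.932 next round, worth 0.75 × 75.932 = 56.949 now. The husband offers 56.949 and keeps 100 − 56.949 = 43.051.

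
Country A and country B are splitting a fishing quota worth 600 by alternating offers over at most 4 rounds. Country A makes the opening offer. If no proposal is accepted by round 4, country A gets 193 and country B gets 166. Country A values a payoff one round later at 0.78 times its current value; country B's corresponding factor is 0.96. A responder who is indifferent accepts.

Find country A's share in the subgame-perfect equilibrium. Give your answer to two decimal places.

180.71

Round 4 (country B proposes): country A gets 193 if talks fail, so country B offers 193 and keeps 407.
Round 3 (country A proposes): country B can get 407 next round, worth 0.96 × 407 = 390.72 now; country A offers that and keeps 209.28.
Round 2 (country B proposes): country A can get 209.28 next round, worth 0.78 × 209.28 = 163.2384 now; country B offers that and keeps 436.7616.
Round 1 (country A proposes): country B can get 436.7616 next round, worth 0.96 × 436.7616 = 419.291136 now; country A offers that and keeps 180.708864.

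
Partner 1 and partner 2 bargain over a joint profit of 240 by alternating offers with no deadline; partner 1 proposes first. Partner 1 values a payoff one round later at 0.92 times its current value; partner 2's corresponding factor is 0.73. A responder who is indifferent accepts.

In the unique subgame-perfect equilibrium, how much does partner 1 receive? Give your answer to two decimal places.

197.32

Let x be partner 1's share when partner 1 proposes and y be partner 2's share when partner 2 proposes.
Partner 2 accepts iff offered ≥ 0.73·y, so x = 240 − 0.73y. Symmetrically y = 240 − 0.92x.
Substituting: x = 240 − 0.73(240 − 0.92x), giving x(1 − 0.92·0.73) = 240(1 − 0.73).
So x = 240 × 0.27 / 0.3284 ≈ 197.3203, and partner 2 receives 240 − x ≈ 42.6797.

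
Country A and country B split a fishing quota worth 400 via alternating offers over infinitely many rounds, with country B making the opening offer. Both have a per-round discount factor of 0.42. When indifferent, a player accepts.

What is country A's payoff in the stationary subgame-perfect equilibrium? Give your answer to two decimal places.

Let x be country B's share when country B proposes and y be country A's share when country A proposes.
Country A accepts iff offered ≥ 0.42·y, so x = 400 − 0.42y. Symmetrically y = 400 − 0.42x.
Substituting: x = 400 − 0.42(400 − 0.42x), giving x(1 − 0.42·0.42) = 400(1 − 0.42).
So x = 400 × 0.58 / 0.8236 ≈ 281.6901, and country A receives 400 − x ≈ 118.3099.

118.31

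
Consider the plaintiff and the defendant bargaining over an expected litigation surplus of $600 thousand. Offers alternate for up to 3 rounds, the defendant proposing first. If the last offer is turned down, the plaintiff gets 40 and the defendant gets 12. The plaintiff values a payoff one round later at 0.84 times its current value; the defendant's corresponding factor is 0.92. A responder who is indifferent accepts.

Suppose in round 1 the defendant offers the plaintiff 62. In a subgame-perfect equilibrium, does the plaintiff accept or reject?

Reject

Work out the plaintiff's continuation value if the offer is rejected.
Round 3 (the defendant proposes): the plaintiff gets 40 if talks fail, so the defendant offers 40 and keeps 560.
Round 2 (the plaintiff proposes): the defendant can get 560 next round, worth 0.92 × 560 = 515.2 now, so the plaintiff offers 515.2, keeping 84.8.
So by rejecting in round 1, the plaintiff gets 84.8 next round, worth 0.84 × 84.8 = 71.232 now.
Offer 62 < 71.232, so the plaintiff rejects.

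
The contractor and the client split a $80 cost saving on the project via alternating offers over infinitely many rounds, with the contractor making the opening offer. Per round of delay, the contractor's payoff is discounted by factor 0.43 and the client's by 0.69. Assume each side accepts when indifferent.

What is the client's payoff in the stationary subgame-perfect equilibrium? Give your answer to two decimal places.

44.74

When the contractor proposes, the client accepts any offer worth at least 0.69 times what the client would get by proposing next round; and vice versa.
This gives x = 80 − 0.69y and y = 80 − 0.43x, where x and y are each side's share when it proposes.
Hence (1 − 0.69·0.43)x = 80(1 − 0.69), i.e. 0.7033·x = 24.8.
x ≈ 35.2623; the client's share is 80 − x ≈ 44.7377.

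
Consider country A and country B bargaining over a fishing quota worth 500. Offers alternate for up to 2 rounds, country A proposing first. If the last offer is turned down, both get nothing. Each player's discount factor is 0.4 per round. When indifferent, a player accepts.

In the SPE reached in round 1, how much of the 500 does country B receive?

200

Solve by backward induction from round 2.
Round 2 (country B proposes): rejection yields 0 for country A; country B offers 0 and keeps 500.
Round 1 (country A proposes): country B can get 500 next round, worth 0.4 × 500 = 200 now, so country A offers 200, keeping 300.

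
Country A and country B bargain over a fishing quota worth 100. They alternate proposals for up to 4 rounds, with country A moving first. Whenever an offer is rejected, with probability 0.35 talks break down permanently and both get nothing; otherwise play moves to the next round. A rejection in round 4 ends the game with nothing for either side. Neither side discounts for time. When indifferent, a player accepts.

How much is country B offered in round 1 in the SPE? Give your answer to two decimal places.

Round 4 (country B proposes): rejection yields 0 for country A; country B offers 0 and keeps 100.
Round 3 (country A proposes): rejecting gives country B an expected 0.65 × 100 = 65. Country A offers 65 and keeps 100 − 65 = 35.
Round 2 (country B proposes): rejecting gives country A an expected 0.65 × 35 = 22.75; country B offers that and keeps 77.25.
Round 1 (country A proposes): rejecting gives country B an expected 0.65 × 77.25 = 50.2125; country A offers that and keeps 49.7875.

50.21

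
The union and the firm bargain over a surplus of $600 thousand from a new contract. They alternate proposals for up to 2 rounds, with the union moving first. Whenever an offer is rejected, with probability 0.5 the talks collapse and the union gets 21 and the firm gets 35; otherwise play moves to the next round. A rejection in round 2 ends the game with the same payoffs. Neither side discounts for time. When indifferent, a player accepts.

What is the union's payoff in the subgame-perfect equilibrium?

Round 2 (the firm proposes): the union gets 21 if talks fail, so the firm offers 21 and keeps 579.
Round 1 (the union proposes): rejecting gives the firm an expected 0.5 × 579 + 0.5 × 35 = 307, so the union offers 307, keeping 293.

293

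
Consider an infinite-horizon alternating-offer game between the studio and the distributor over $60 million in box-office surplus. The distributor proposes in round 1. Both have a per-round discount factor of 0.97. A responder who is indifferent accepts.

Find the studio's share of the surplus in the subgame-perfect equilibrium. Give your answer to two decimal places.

Let x be the distributor's share when the distributor proposes and y be the studio's share when the studio proposes.
The studio accepts iff offered ≥ 0.97·y, so x = 60 − 0.97y. Symmetrically y = 60 − 0.97x.
Substituting: x = 60 − 0.97(60 − 0.97x), giving x(1 − 0.97·0.97) = 60(1 − 0.97).
So x = 60 × 0.03 / 0.0591 ≈ 30.4569, and the studio receives 60 − x ≈ 29.5431.

29.54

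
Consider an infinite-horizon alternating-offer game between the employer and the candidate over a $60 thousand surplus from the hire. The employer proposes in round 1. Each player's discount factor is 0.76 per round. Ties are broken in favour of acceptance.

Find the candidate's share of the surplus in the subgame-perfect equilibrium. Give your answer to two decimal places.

25.91

Let x be the employer's share when the employer proposes and y be the candidate's share when the candidate proposes.
The candidate accepts iff offered ≥ 0.76·y, so x = 60 − 0.76y. Symmetrically y = 60 − 0.76x.
Substituting: x = 60 − 0.76(60 − 0.76x), giving x(1 − 0.76·0.76) = 60(1 − 0.76).
So x = 60 × 0.24 / 0.4224 ≈ 34.0909, and the candidate receives 60 − x ≈ 25.9091.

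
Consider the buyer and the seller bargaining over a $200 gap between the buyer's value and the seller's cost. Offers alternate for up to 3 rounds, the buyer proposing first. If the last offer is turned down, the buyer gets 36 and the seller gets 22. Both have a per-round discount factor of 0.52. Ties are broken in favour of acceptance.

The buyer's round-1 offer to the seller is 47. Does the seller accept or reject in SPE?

Reject

Round 3 (the buyer proposes): the seller gets 22 if talks fail, so the buyer offers 22 and keeps 178.
Round 2 (the seller proposes): the buyer can get 178 next round, worth 0.52 × 178 = 92.56 now. The seller offers 92.56 and keeps 200 − 92.56 = 107.44.
So by rejecting in round 1, the seller gets 107.44 next round, worth 0.52 × 107.44 = 55.8688 now.
Offer 47 < 55.8688, so the seller rejects.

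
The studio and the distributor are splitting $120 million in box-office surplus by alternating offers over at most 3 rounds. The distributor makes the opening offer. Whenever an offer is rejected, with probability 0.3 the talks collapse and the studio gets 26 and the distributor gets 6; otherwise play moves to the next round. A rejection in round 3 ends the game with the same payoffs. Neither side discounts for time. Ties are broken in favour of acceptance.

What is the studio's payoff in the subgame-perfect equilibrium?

By backward induction:
Round 3 (the distributor proposes): the studio gets 26 if talks fail, so the distributor offers 26 and keeps 94.
Round 2 (the studio proposes): rejecting gives the distributor an expected 0.7 × 94 + 0.3 × 6 = 67.6. The studio offers 67.6 and keeps 120 − 67.6 = 52.4.
Round 1 (the distributor proposes): rejecting gives the studio an expected 0.7 × 52.4 + 0.3 × 26 = 44.48. The distributor offers 44.48 and keeps 120 − 44.48 = 75.52.

44.48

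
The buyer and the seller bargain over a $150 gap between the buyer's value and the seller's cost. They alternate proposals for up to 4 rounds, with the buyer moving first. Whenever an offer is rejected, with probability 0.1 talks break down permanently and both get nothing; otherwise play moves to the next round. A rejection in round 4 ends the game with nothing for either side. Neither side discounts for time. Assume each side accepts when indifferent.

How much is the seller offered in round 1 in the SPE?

Round 4 (the seller proposes): the buyer will accept anything ≥ 0, so the seller offers 0 and keeps 150.
Round 3 (the buyer proposes): rejecting gives the seller an expected 0.9 × 150 = 135, so the buyer offers 135, keeping 15.
Round 2 (the seller proposes): rejecting gives the buyer an expected 0.9 × 15 = 13.5; the seller offers that and keeps 136.5.
Round 1 (the buyer proposes): rejecting gives the seller an expected 0.9 × 136.5 = 122.85, so the buyer offers 122.85, keeping 27.15.

122.85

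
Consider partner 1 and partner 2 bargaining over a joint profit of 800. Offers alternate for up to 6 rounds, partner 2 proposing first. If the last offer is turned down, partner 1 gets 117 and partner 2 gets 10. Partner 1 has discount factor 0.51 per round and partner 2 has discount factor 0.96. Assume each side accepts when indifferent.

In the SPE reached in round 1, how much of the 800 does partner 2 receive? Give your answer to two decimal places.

Round 6 (partner 1 proposes): partner 2 gets 10 if talks fail, so partner 1 offers 10 and keeps 790.
Round 5 (partner 2 proposes): partner 1 can get 790 next round, worth 0.51 × 790 = 402.9 now; partner 2 offers that and keeps 397.1.
Round 4 (partner 1 proposes): partner 2 can get 397.1 next round, worth 0.96 × 397.1 = 381.216 now. Partner 1 offers 381.216 and keeps 800 − 381.216 = 418.784.
Round 3 (partner 2 proposes): partner 1 can get 418.784 next round, worth 0.51 × 418.784 = 213.57984 now. Partner 2 offers 213.57984 and keeps 800 − 213.57984 = 586.42016.
Round 2 (partner 1 proposes): partner 2 can get 586.42016 next round, worth 0.96 × 586.42016 = 562.9633536 now, so partner 1 offers 562.9633536, keeping 237.0366464.
Round 1 (partner 2 proposes): partner 1 can get 237.0366464 next round, worth 0.51 × 237.0366464 = 120.888689664 now. Partner 2 offers 120.888689664 and keeps 800 − 120.888689664 = 679.111310336.

679.11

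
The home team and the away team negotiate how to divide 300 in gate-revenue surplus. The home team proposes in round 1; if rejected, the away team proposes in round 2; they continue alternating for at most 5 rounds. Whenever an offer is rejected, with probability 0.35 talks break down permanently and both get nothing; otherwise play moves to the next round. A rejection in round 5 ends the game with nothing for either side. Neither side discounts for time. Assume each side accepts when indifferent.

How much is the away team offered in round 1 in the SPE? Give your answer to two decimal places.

97.09

Round 5 (the home team proposes): the away team will accept anything ≥ 0, so the home team offers 0 and keeps 300.
Round 4 (the away team proposes): rejecting gives the home team an expected 0.65 × 300 = 195, so the away team offers 195, keeping 105.
Round 3 (the home team proposes): rejecting gives the away team an expected 0.65 × 105 = 68.25. The home team offers 68.25 and keeps 300 − 68.25 = 231.75.
Round 2 (the away team proposes): rejecting gives the home team an expected 0.65 × 231.75 = 150.6375; the away team offers that and keeps 149.3625.
Round 1 (the home team proposes): rejecting gives the away team an expected 0.65 × 149.3625 = 97.085625, so the home team offers 97.085625, keeping 202.914375.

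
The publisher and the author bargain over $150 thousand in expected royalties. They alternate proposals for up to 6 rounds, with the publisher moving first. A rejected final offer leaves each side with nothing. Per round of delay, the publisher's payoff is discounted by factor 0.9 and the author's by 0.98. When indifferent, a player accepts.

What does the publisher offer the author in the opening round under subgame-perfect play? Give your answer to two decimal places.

Round 6 (the author proposes): the publisher will accept anything ≥ 0, so the author offers 0 and keeps 150.
Round 5 (the publisher proposes): the author can get 150 next round, worth 0.98 × 150 = 147 now. The publisher offers 147 and keeps 150 − 147 = 3.
Round 4 (the author proposes): the publisher can get 3 next round, worth 0.9 × 3 = 2.7 now. The author offers 2.7 and keeps 150 − 2.7 = 147.3.
Round 3 (the publisher proposes): the author can get 147.3 next round, worth 0.98 × 147.3 = 144.354 now; the publisher offers that and keeps 5.646.
Round 2 (the author proposes): the publisher can get 5.646 next round, worth 0.9 × 5.646 = 5.0814 now, so the author offers 5.0814, keeping 144.9186.
Round 1 (the publisher proposes): the author can get 144.9186 next round, worth 0.98 × 144.9186 = 142.020228 now; the publisher offers that and keeps 7.979772.

142.02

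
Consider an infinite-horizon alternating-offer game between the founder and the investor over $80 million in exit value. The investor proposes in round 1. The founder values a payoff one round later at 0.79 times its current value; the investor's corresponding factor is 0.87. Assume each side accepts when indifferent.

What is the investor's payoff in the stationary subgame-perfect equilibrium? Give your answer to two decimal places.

Let x be the investor's share when the investor proposes and y be the founder's share when the founder proposes.
The founder accepts iff offered ≥ 0.79·y, so x = 80 − 0.79y. Symmetrically y = 80 − 0.87x.
Substituting: x = 80 − 0.79(80 − 0.87x), giving x(1 − 0.87·0.79) = 80(1 − 0.79).
So x = 80 × 0.21 / 0.3127 ≈ 53.7256, and the founder receives 80 − x ≈ 26.2744.

53.73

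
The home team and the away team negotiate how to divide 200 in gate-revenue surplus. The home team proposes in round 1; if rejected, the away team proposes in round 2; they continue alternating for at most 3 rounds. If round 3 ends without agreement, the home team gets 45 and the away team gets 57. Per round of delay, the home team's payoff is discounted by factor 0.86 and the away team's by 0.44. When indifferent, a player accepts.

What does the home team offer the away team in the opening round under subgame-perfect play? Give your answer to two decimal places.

Round 3 (the home team proposes): the away team gets 57 if talks fail, so the home team offers 57 and keeps 143.
Round 2 (the away team proposes): the home team can get 143 next round, worth 0.86 × 143 = 122.98 now; the away team offers that and keeps 77.02.
Round 1 (the home team proposes): the away team can get 77.02 next round, worth 0.44 × 77.02 = 33.8888 now, so the home team offers 33.8888, keeping 166.1112.

33.89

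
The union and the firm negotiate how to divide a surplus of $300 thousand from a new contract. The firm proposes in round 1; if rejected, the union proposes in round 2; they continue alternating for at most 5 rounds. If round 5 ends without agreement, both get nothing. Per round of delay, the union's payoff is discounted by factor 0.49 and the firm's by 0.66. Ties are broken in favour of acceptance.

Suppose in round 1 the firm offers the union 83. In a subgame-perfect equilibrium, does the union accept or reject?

Accept

Round 5 (the firm proposes): rejection yields 0 for the union; the firm offers 0 and keeps 300.
Round 4 (the union proposes): the firm can get 300 next round, worth 0.66 × 300 = 198 now; the union offers that and keeps 102.
Round 3 (the firm proposes): the union can get 102 next round, worth 0.49 × 102 = 49.98 now. The firm offers 49.98 and keeps 300 − 49.98 = 250.02.
Round 2 (the union proposes): the firm can get 250.02 next round, worth 0.66 × 250.02 = 165.0132 now; the union offers that and keeps 134.9868.
So by rejecting in round 1, the union gets 134.9868 next round, worth 0.49 × 134.9868 = 66.143532 now.
Offer 83 ≥ 66.143532, so the union accepts.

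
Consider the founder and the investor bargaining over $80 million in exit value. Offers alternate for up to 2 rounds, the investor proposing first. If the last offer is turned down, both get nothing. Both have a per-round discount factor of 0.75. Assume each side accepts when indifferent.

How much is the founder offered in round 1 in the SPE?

60

Work backward from the last round.
Round 2 (the founder proposes): rejection yields 0 for the investor; the founder offers 0 and keeps 80.
Round 1 (the investor proposes): the founder can get 80 next round, worth 0.75 × 80 = 60 now. The investor offers 60 and keeps 80 − 60 = 20.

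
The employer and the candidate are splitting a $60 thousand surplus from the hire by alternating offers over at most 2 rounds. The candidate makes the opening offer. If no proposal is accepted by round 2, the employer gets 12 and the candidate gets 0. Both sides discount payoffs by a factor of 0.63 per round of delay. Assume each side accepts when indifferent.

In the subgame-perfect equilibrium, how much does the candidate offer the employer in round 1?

Round 2 (the employer proposes): rejection yields 0 for the candidate; the employer offers 0 and keeps 60.
Round 1 (the candidate proposes): the employer can get 60 next round, worth 0.63 × 60 = 37.8 now; the candidate offers that and keeps 22.2.

37.8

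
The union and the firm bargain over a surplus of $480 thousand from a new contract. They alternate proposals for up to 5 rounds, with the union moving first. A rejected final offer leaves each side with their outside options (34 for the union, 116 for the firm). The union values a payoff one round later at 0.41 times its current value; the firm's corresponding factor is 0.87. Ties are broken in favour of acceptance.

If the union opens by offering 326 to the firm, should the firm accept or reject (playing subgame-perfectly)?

Round 5 (the union proposes): the firm gets 116 if talks fail, so the union offers 116 and keeps 364.
Round 4 (the firm proposes): the union can get 364 next round, worth 0.41 × 364 = 149.24 now, so the firm offers 149.24, keeping 330.76.
Round 3 (the union proposes): the firm can get 330.76 next round, worth 0.87 × 330.76 = 287.7612 now. The union offers 287.7612 and keeps 480 − 287.7612 = 192.2388.
Round 2 (the firm proposes): the union can get 192.2388 next round, worth 0.41 × 192.2388 = 78.817908 now, so the firm offers 78.817908, keeping 401.182092.
So by rejecting in round 1, the firm gets 401.182092 next round, worth 0.87 × 401.182092 = 349.02842004 now.
Offer 326 < 349.02842004, so the firm rejects.

Reject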